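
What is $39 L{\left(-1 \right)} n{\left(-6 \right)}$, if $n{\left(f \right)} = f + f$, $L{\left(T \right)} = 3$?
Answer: $-1404$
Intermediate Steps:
$n{\left(f \right)} = 2 f$
$39 L{\left(-1 \right)} n{\left(-6 \right)} = 39 \cdot 3 \cdot 2 \left(-6\right) = 117 \left(-12\right) = -1404$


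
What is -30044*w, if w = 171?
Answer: -5137524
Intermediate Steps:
-30044*w = -30044*171 = -5137524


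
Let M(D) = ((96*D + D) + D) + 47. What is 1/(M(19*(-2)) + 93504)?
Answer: 1/89827 ≈ 1.1133e-5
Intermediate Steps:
M(D) = 47 + 98*D (M(D) = (97*D + D) + 47 = 98*D + 47 = 47 + 98*D)
1/(M(19*(-2)) + 93504) = 1/((47 + 98*(19*(-2))) + 93504) = 1/((47 + 98*(-38)) + 93504) = 1/((47 - 3724) + 93504) = 1/(-3677 + 93504) = 1/89827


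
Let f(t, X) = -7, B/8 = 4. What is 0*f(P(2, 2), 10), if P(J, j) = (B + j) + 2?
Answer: 0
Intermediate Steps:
B = 32 (B = 8*4 = 32)
P(J, j) = 34 + j (P(J, j) = (32 + j) + 2 = 34 + j)
0*f(P(2, 2), 10) = 0*(-7) = 0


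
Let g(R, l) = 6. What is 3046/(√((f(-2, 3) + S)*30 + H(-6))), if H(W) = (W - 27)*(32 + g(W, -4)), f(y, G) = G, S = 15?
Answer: -1523*I*√714/357 ≈ -113.99*I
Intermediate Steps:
H(W) = -1026 + 38*W (H(W) = (W - 27)*(32 + 6) = (-27 + W)*38 = -1026 + 38*W)
3046/(√((f(-2, 3) + S)*30 + H(-6))) = 3046/(√((3 + 15)*30 + (-1026 + 38*(-6)))) = 3046/(√(18*30 + (-1026 - 228))) = 3046/(√(540 - 1254)) = 3046/(√(-714)) = 3046/((I*√714)) = 3046*(-I*√714/714) = -1523*I*√714/357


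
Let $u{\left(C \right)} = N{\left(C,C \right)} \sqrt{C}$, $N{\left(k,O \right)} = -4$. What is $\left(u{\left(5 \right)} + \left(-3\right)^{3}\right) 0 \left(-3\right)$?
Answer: $0$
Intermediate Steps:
$u{\left(C \right)} = - 4 \sqrt{C}$
$\left(u{\left(5 \right)} + \left(-3\right)^{3}\right) 0 \left(-3\right) = \left(- 4 \sqrt{5} + \left(-3\right)^{3}\right) 0 \left(-3\right) = \left(- 4 \sqrt{5} - 27\right) 0 \left(-3\right) = \left(-27 - 4 \sqrt{5}\right) 0 \left(-3\right) = 0 \left(-3\right) = 0$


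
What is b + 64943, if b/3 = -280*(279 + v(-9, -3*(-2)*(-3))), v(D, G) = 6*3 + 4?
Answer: -187897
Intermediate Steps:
v(D, G) = 22 (v(D, G) = 18 + 4 = 22)
b = -252840 (b = 3*(-280*(279 + 22)) = 3*(-280*301) = 3*(-84280) = -252840)
b + 64943 = -252840 + 64943 = -187897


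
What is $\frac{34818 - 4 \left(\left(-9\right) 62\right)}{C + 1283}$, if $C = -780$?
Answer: $\frac{37050}{503} \approx 73.658$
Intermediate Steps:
$\frac{34818 - 4 \left(\left(-9\right) 62\right)}{C + 1283} = \frac{34818 - 4 \left(\left(-9\right) 62\right)}{-780 + 1283} = \frac{34818 - -2232}{503} = \left(34818 + 2232\right) \frac{1}{503} = 37050 \cdot \frac{1}{503} = \frac{37050}{503}$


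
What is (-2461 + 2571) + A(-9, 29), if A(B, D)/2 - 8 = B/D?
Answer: 3636/29 ≈ 125.38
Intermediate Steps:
A(B, D) = 16 + 2*B/D (A(B, D) = 16 + 2*(B/D) = 16 + 2*B/D)
(-2461 + 2571) + A(-9, 29) = (-2461 + 2571) + (16 + 2*(-9)/29) = 110 + (16 + 2*(-9)*(1/29)) = 110 + (16 - 18/29) = 110 + 446/29 = 3636/29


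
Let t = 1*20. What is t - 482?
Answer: -462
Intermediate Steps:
t = 20
t - 482 = 20 - 482 = -462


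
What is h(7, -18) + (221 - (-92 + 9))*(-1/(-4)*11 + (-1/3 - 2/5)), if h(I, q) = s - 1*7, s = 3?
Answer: 9136/15 ≈ 609.07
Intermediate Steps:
h(I, q) = -4 (h(I, q) = 3 - 1*7 = 3 - 7 = -4)
h(7, -18) + (221 - (-92 + 9))*(-1/(-4)*11 + (-1/3 - 2/5)) = -4 + (221 - (-92 + 9))*(-1/(-4)*11 + (-1/3 - 2/5)) = -4 + (221 - 1*(-83))*(-1*(-¼)*11 + (-1*⅓ - 2*⅕)) = -4 + (221 + 83)*((¼)*11 + (-⅓ - ⅖)) = -4 + 304*(11/4 - 11/15) = -4 + 304*(121/60) = -4 + 9196/15 = 9136/15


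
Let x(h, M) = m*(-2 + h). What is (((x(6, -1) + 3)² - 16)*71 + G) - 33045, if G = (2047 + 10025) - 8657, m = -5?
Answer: -10247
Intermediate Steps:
x(h, M) = 10 - 5*h (x(h, M) = -5*(-2 + h) = 10 - 5*h)
G = 3415 (G = 12072 - 8657 = 3415)
(((x(6, -1) + 3)² - 16)*71 + G) - 33045 = ((((10 - 5*6) + 3)² - 16)*71 + 3415) - 33045 = ((((10 - 30) + 3)² - 16)*71 + 3415) - 33045 = (((-20 + 3)² - 16)*71 + 3415) - 33045 = (((-17)² - 16)*71 + 3415) - 33045 = ((289 - 16)*71 + 3415) - 33045 = (273*71 + 3415) - 33045 = (19383 + 3415) - 33045 = 22798 - 33045 = -10247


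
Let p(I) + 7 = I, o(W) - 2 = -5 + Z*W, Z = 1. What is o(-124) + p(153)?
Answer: 19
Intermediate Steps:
o(W) = -3 + W (o(W) = 2 + (-5 + 1*W) = 2 + (-5 + W) = -3 + W)
p(I) = -7 + I
o(-124) + p(153) = (-3 - 124) + (-7 + 153) = -127 + 146 = 19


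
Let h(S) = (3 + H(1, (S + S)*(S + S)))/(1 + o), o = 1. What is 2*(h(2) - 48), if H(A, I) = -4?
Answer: -97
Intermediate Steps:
h(S) = -½ (h(S) = (3 - 4)/(1 + 1) = -1/2 = -1*½ = -½)
2*(h(2) - 48) = 2*(-½ - 48) = 2*(-97/2) = -97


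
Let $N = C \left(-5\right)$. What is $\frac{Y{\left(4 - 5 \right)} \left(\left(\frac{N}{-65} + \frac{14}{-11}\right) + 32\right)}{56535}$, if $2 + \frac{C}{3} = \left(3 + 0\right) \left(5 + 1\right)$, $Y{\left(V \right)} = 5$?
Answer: $\frac{4922}{1616901} \approx 0.0030441$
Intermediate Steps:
$C = 48$ ($C = -6 + 3 \left(3 + 0\right) \left(5 + 1\right) = -6 + 3 \cdot 3 \cdot 6 = -6 + 3 \cdot 18 = -6 + 54 = 48$)
$N = -240$ ($N = 48 \left(-5\right) = -240$)
$\frac{Y{\left(4 - 5 \right)} \left(\left(\frac{N}{-65} + \frac{14}{-11}\right) + 32\right)}{56535} = \frac{5 \left(\left(- \frac{240}{-65} + \frac{14}{-11}\right) + 32\right)}{56535} = 5 \left(\left(\left(-240\right) \left(- \frac{1}{65}\right) + 14 \left(- \frac{1}{11}\right)\right) + 32\right) \frac{1}{56535} = 5 \left(\left(\frac{48}{13} - \frac{14}{11}\right) + 32\right) \frac{1}{56535} = 5 \left(\frac{346}{143} + 32\right) \frac{1}{56535} = 5 \cdot \frac{4922}{143} \cdot \frac{1}{56535} = \frac{24610}{143} \cdot \frac{1}{56535} = \frac{4922}{1616901}$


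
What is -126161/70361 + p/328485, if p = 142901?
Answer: -31387338824/23112533085 ≈ -1.3580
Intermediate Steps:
-126161/70361 + p/328485 = -126161/70361 + 142901/328485 = -31387338824/23112533085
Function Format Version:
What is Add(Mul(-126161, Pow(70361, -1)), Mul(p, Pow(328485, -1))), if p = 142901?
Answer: Rational(-31387338824, 23112533085) ≈ -1.3580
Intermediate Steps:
Add(Mul(-126161, Pow(70361, -1)), Mul(p, Pow(328485, -1))) = Add(Mul(-126161, Pow(70361, -1)), Mul(142901, Pow(328485, -1))) = Add(Mul(-126161, Rational(1, 70361)), Mul(142901, Rational(1, 328485))) = Add(Rational(-126161, 70361), Rational(142901, 328485)) = Rational(-31387338824, 23112533085)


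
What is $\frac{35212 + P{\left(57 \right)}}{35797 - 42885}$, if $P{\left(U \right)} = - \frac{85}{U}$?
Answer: $- \frac{2006999}{404016} \approx -4.9676$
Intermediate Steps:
$\frac{35212 + P{\left(57 \right)}}{35797 - 42885} = \frac{35212 - \frac{85}{57}}{35797 - 42885} = \frac{35212 - \frac{85}{57}}{-7088} = \left(35212 - \frac{85}{57}\right) \left(- \frac{1}{7088}\right) = \frac{2006999}{57} \left(- \frac{1}{7088}\right) = - \frac{2006999}{404016}$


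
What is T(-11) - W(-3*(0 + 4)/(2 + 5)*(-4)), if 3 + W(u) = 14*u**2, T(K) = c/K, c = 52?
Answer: -50821/77 ≈ -660.01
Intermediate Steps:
T(K) = 52/K
W(u) = -3 + 14*u**2
T(-11) - W(-3*(0 + 4)/(2 + 5)*(-4)) = 52/(-11) - (-3 + 14*(-3*(0 + 4)/(2 + 5)*(-4))**2) = 52*(-1/11) - (-3 + 14*(-12/7*(-4))**2) = -52/11 - (-3 + 14*(-12/7*(-4))**2) = -52/11 - (-3 + 14*(48/7)**2) = -52/11 - (-3 + 14*(2304/49)) = -52/11 - (-3 + 4608/7) = -52/11 - 1*4587/7 = -52/11 - 4587/7 = -50821/77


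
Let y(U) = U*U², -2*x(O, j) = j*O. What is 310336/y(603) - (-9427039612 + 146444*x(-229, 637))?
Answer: -274963356897968702/219256227 ≈ -1.2541e+9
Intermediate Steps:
x(O, j) = -O*j/2 (x(O, j) = -j*O/2 = -O*j/2)
y(U) = U³
310336/y(603) - (-9427039612 + 146444*x(-229, 637)) = 310336/(603³) - 146444/(1/(-½*(-229)*637 - 64373)) = 310336/219256227 - 146444/(1/(145873/2 - 64373)) = 310336*(1/219256227) - 146444/(1/(17127/2)) = 310336/219256227 - 146444/2/17127 = 310336/219256227 - 146444*17127/2 = 310336/219256227 - 1254073194 = -274963356897968702/219256227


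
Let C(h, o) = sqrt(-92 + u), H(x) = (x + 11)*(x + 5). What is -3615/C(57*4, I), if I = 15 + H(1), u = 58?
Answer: 3615*I*sqrt(34)/34 ≈ 619.97*I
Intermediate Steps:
H(x) = (5 + x)*(11 + x) (H(x) = (11 + x)*(5 + x) = (5 + x)*(11 + x))
I = 87 (I = 15 + (55 + 1**2 + 16*1) = 15 + (55 + 1 + 16) = 15 + 72 = 87)
C(h, o) = I*sqrt(34) (C(h, o) = sqrt(-92 + 58) = sqrt(-34) = I*sqrt(34))
-3615/C(57*4, I) = -3615*(-I*sqrt(34)/34) = -(-3615)*I*sqrt(34)/34 = 3615*I*sqrt(34)/34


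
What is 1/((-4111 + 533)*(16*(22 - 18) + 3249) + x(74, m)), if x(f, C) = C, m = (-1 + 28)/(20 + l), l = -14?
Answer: -2/23707819 ≈ -8.4360e-8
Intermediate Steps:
m = 9/2 (m = (-1 + 28)/(20 - 14) = 27/6 = 27*(⅙) = 9/2 ≈ 4.5000)
1/((-4111 + 533)*(16*(22 - 18) + 3249) + x(74, m)) = 1/((-4111 + 533)*(16*(22 - 18) + 3249) + 9/2) = 1/(-3578*(16*4 + 3249) + 9/2) = 1/(-3578*(64 + 3249) + 9/2) = 1/(-3578*3313 + 9/2) = 1/(-11853914 + 9/2) = 1/(-23707819/2) = -2/23707819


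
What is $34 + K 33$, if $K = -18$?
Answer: $-560$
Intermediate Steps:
$34 + K 33 = 34 - 594 = -560$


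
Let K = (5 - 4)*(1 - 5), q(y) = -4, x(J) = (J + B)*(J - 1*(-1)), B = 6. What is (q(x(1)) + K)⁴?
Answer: 4096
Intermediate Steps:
x(J) = (1 + J)*(6 + J) (x(J) = (J + 6)*(J - 1*(-1)) = (6 + J)*(J + 1) = (6 + J)*(1 + J) = (1 + J)*(6 + J))
K = -4 (K = 1*(-4) = -4)
(q(x(1)) + K)⁴ = (-4 - 4)⁴ = (-8)⁴ = 4096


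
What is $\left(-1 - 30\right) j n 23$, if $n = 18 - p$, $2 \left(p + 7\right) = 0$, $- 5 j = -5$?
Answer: $-17825$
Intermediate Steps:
$j = 1$ ($j = \left(- \frac{1}{5}\right) \left(-5\right) = 1$)
$p = -7$ ($p = -7 + \frac{1}{2} \cdot 0 = -7 + 0 = -7$)
$n = 25$ ($n = 18 - -7 = 18 + 7 = 25$)
$\left(-1 - 30\right) j n 23 = \left(-1 - 30\right) 1 \cdot 25 \cdot 23 = \left(-31\right) 1 \cdot 25 \cdot 23 = \left(-31\right) 25 \cdot 23 = \left(-775\right) 23 = -17825$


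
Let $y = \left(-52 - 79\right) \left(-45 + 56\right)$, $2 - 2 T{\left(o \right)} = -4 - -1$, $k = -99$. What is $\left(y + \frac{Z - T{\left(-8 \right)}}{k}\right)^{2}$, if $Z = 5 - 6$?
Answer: $\frac{81402366721}{39204} \approx 2.0764 \cdot 10^{6}$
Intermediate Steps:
$T{\left(o \right)} = \frac{5}{2}$ ($T{\left(o \right)} = 1 - \frac{-4 - -1}{2} = 1 - \frac{-4 + 1}{2} = 1 - - \frac{3}{2} = 1 + \frac{3}{2} = \frac{5}{2}$)
$Z = -1$ ($Z = 5 - 6 = -1$)
$y = -1441$ ($y = \left(-131\right) 11 = -1441$)
$\left(y + \frac{Z - T{\left(-8 \right)}}{k}\right)^{2} = \left(-1441 + \frac{-1 - \frac{5}{2}}{-99}\right)^{2} = \left(-1441 + \left(-1 - \frac{5}{2}\right) \left(- \frac{1}{99}\right)\right)^{2} = \left(-1441 - - \frac{7}{198}\right)^{2} = \left(-1441 + \frac{7}{198}\right)^{2} = \left(- \frac{285311}{198}\right)^{2} = \frac{81402366721}{39204}$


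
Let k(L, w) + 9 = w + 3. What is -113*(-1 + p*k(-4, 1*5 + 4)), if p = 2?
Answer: -565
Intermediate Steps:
k(L, w) = -6 + w (k(L, w) = -9 + (w + 3) = -9 + (3 + w) = -6 + w)
-113*(-1 + p*k(-4, 1*5 + 4)) = -113*(-1 + 2*(-6 + (1*5 + 4))) = -113*(-1 + 2*(-6 + (5 + 4))) = -113*(-1 + 2*(-6 + 9)) = -113*(-1 + 2*3) = -113*(-1 + 6) = -113*5 = -565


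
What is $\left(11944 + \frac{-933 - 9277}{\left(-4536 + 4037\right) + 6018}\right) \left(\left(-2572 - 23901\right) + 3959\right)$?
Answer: $- \frac{1483869057164}{5519} \approx -2.6887 \cdot 10^{8}$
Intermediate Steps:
$\left(11944 + \frac{-933 - 9277}{\left(-4536 + 4037\right) + 6018}\right) \left(\left(-2572 - 23901\right) + 3959\right) = \left(11944 - \frac{10210}{-499 + 6018}\right) \left(\left(-2572 - 23901\right) + 3959\right) = \left(11944 - \frac{10210}{5519}\right) \left(-26473 + 3959\right) = \left(11944 - \frac{10210}{5519}\right) \left(-22514\right) = \frac{65908726}{5519} \left(-22514\right) = - \frac{1483869057164}{5519}$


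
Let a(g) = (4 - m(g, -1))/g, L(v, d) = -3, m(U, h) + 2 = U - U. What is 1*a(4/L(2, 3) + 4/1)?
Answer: 9/4 ≈ 2.2500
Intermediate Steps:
m(U, h) = -2 (m(U, h) = -2 + (U - U) = -2 + 0 = -2)
a(g) = 6/g (a(g) = (4 - 1*(-2))/g = (4 + 2)/g = 6/g)
1*a(4/L(2, 3) + 4/1) = 1*(6/(4/(-3) + 4/1)) = 1*(6/(4*(-1/3) + 4*1)) = 1*(6/(-4/3 + 4)) = 1*(6/(8/3)) = 1*(6*(3/8)) = 1*(9/4) = 9/4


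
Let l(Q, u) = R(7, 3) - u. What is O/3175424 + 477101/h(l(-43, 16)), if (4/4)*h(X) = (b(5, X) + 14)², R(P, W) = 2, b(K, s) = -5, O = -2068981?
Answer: 1514830378363/257209344 ≈ 5889.5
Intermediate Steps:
l(Q, u) = 2 - u
h(X) = 81 (h(X) = (-5 + 14)² = 9² = 81)
O/3175424 + 477101/h(l(-43, 16)) = -2068981/3175424 + 477101/81 = 1514830378363/257209344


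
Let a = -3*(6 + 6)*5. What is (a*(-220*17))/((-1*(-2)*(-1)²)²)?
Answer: 168300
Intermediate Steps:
a = -180 (a = -3*12*5 = -36*5 = -1*180 = -180)
(a*(-220*17))/((-1*(-2)*(-1)²)²) = (-(-39600)*17)/((-1*(-2)*(-1)²)²) = (-180*(-3740))/((2*1)²) = 673200/(2²) = 673200/4 = 673200*(¼) = 168300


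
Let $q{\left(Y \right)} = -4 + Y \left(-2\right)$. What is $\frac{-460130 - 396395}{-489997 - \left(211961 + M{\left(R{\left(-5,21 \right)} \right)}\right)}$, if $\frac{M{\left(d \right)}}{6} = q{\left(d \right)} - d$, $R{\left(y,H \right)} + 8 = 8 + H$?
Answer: $\frac{856525}{701556} \approx 1.2209$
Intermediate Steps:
$R{\left(y,H \right)} = H$ ($R{\left(y,H \right)} = -8 + \left(8 + H\right) = H$)
$q{\left(Y \right)} = -4 - 2 Y$
$M{\left(d \right)} = -24 - 18 d$ ($M{\left(d \right)} = 6 \left(\left(-4 - 2 d\right) - d\right) = 6 \left(-4 - 3 d\right) = -24 - 18 d$)
$\frac{-460130 - 396395}{-489997 - \left(211961 + M{\left(R{\left(-5,21 \right)} \right)}\right)} = \frac{-460130 - 396395}{-489997 - \left(211937 - 378\right)} = - \frac{856525}{-489997 - 211559} = - \frac{856525}{-701556} = \left(-856525\right) \left(- \frac{1}{701556}\right) = \frac{856525}{701556}$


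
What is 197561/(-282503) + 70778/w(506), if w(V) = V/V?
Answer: 1538061521/21731 ≈ 70777.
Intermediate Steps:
w(V) = 1
197561/(-282503) + 70778/w(506) = 197561/(-282503) + 70778/1 = 197561*(-1/282503) + 70778*1 = -15197/21731 + 70778 = 1538061521/21731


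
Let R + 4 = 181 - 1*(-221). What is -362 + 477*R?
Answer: 189484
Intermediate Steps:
R = 398 (R = -4 + (181 - 1*(-221)) = -4 + (181 + 221) = -4 + 402 = 398)
-362 + 477*R = -362 + 477*398 = -362 + 189846 = 189484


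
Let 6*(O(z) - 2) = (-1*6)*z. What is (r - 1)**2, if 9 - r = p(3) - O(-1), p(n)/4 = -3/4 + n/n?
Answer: 100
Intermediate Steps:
p(n) = 1 (p(n) = 4*(-3/4 + n/n) = 4*(-3*1/4 + 1) = 4*(-3/4 + 1) = 4*(1/4) = 1)
O(z) = 2 - z (O(z) = 2 + ((-1*6)*z)/6 = 2 + (-6*z)/6 = 2 - z)
r = 11 (r = 9 - (1 - (2 - 1*(-1))) = 9 - (1 - (2 + 1)) = 9 - (1 - 1*3) = 9 - (1 - 3) = 9 - 1*(-2) = 9 + 2 = 11)
(r - 1)**2 = (11 - 1)**2 = 10**2 = 100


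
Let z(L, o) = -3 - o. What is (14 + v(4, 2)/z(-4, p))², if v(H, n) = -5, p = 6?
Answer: 17161/81 ≈ 211.86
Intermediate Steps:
(14 + v(4, 2)/z(-4, p))² = (14 - 5/(-3 - 1*6))² = (14 - 5/(-3 - 6))² = (14 - 5/(-9))² = (14 - 5*(-⅑))² = (14 + 5/9)² = (131/9)² = 17161/81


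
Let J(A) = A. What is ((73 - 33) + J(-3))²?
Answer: 1369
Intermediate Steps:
((73 - 33) + J(-3))² = ((73 - 33) - 3)² = (40 - 3)² = 37² = 1369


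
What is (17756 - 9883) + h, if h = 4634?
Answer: 12507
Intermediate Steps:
(17756 - 9883) + h = (17756 - 9883) + 4634 = 7873 + 4634 = 12507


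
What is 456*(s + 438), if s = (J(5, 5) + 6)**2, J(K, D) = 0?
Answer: 216144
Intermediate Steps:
s = 36 (s = (0 + 6)**2 = 6**2 = 36)
456*(s + 438) = 456*(36 + 438) = 456*474 = 216144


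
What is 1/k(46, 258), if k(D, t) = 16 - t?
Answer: -1/242 ≈ -0.0041322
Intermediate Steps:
1/k(46, 258) = 1/(16 - 1*258) = 1/(16 - 258) = 1/(-242) = -1/242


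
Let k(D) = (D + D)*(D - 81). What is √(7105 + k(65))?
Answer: 5*√201 ≈ 70.887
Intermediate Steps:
k(D) = 2*D*(-81 + D) (k(D) = (2*D)*(-81 + D) = 2*D*(-81 + D))
√(7105 + k(65)) = √(7105 + 2*65*(-81 + 65)) = √(7105 + 2*65*(-16)) = √(7105 - 2080) = √5025 = 5*√201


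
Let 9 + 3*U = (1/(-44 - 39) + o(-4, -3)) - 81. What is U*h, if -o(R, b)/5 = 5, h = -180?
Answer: 572760/83 ≈ 6900.7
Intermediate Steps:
o(R, b) = -25 (o(R, b) = -5*5 = -25)
U = -3182/83 (U = -3 + ((1/(-44 - 39) - 25) - 81)/3 = -3 + ((1/(-83) - 25) - 81)/3 = -3 + ((-1/83 - 25) - 81)/3 = -3 + (-2076/83 - 81)/3 = -3 + (⅓)*(-8799/83) = -3 - 2933/83 = -3182/83 ≈ -38.337)
U*h = -3182/83*(-180) = 572760/83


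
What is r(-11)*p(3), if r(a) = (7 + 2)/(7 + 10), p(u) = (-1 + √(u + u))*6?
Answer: -54/17 + 54*√6/17 ≈ 4.6043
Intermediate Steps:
p(u) = -6 + 6*√2*√u (p(u) = (-1 + √(2*u))*6 = (-1 + √2*√u)*6 = -6 + 6*√2*√u)
r(a) = 9/17
r(-11)*p(3) = 9*(-6 + 6*√2*√3)/17 = 9*(-6 + 6*√6)/17 = -54/17 + 54*√6/17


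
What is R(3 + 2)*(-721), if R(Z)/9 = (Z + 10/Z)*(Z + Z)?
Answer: -454230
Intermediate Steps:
R(Z) = 18*Z*(Z + 10/Z) (R(Z) = 9*((Z + 10/Z)*(Z + Z)) = 9*((Z + 10/Z)*(2*Z)) = 9*(2*Z*(Z + 10/Z)) = 18*Z*(Z + 10/Z))
R(3 + 2)*(-721) = (180 + 18*(3 + 2)²)*(-721) = (180 + 18*5²)*(-721) = (180 + 18*25)*(-721) = (180 + 450)*(-721) = 630*(-721) = -454230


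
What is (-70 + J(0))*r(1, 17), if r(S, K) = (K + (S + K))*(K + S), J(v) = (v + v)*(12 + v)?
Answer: -44100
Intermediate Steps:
J(v) = 2*v*(12 + v) (J(v) = (2*v)*(12 + v) = 2*v*(12 + v))
r(S, K) = (K + S)*(S + 2*K) (r(S, K) = (K + (K + S))*(K + S) = (S + 2*K)*(K + S) = (K + S)*(S + 2*K))
(-70 + J(0))*r(1, 17) = (-70 + 2*0*(12 + 0))*(1**2 + 2*17**2 + 3*17*1) = (-70 + 2*0*12)*(1 + 2*289 + 51) = (-70 + 0)*(1 + 578 + 51) = -70*630 = -44100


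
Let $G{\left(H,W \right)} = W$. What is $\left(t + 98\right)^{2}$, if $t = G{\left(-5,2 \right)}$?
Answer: $10000$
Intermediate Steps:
$t = 2$
$\left(t + 98\right)^{2} = \left(2 + 98\right)^{2} = 100^{2} = 10000$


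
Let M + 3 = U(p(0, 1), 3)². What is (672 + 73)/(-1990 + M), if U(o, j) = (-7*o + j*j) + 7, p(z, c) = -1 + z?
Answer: -745/1464 ≈ -0.50888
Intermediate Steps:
U(o, j) = 7 + j² - 7*o (U(o, j) = (-7*o + j²) + 7 = (j² - 7*o) + 7 = 7 + j² - 7*o)
M = 526 (M = -3 + (7 + 3² - 7*(-1 + 0))² = -3 + (7 + 9 - 7*(-1))² = -3 + (7 + 9 + 7)² = -3 + 23² = -3 + 529 = 526)
(672 + 73)/(-1990 + M) = (672 + 73)/(-1990 + 526) = 745/(-1464) = 745*(-1/1464) = -745/1464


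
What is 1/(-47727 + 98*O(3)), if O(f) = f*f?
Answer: -1/46845 ≈ -2.1347e-5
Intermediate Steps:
O(f) = f**2
1/(-47727 + 98*O(3)) = 1/(-47727 + 98*3**2) = 1/(-47727 + 98*9) = 1/(-47727 + 882) = 1/(-46845) = -1/46845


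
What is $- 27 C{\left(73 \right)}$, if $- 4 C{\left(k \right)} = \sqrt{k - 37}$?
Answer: $\frac{81}{2} \approx 40.5$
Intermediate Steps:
$C{\left(k \right)} = - \frac{\sqrt{-37 + k}}{4}$ ($C{\left(k \right)} = - \frac{\sqrt{k - 37}}{4} = - \frac{\sqrt{-37 + k}}{4}$)
$- 27 C{\left(73 \right)} = - 27 \left(- \frac{\sqrt{-37 + 73}}{4}\right) = - 27 \left(- \frac{\sqrt{36}}{4}\right) = - 27 \left(\left(- \frac{1}{4}\right) 6\right) = \left(-27\right) \left(- \frac{3}{2}\right) = \frac{81}{2}$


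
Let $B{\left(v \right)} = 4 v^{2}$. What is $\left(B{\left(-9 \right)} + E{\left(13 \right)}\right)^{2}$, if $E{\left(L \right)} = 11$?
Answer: $112225$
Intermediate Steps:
$\left(B{\left(-9 \right)} + E{\left(13 \right)}\right)^{2} = \left(4 \left(-9\right)^{2} + 11\right)^{2} = \left(4 \cdot 81 + 11\right)^{2} = \left(324 + 11\right)^{2} = 335^{2} = 112225$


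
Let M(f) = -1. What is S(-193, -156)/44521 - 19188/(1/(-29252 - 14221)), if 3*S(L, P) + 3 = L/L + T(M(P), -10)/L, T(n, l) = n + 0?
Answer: 21502690072337531/25777659 ≈ 8.3416e+8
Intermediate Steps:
T(n, l) = n
S(L, P) = -2/3 - 1/(3*L) (S(L, P) = -1 + (L/L - 1/L)/3 = -1 + (1 - 1/L)/3 = -1 + (1/3 - 1/(3*L)) = -2/3 - 1/(3*L))
S(-193, -156)/44521 - 19188/(1/(-29252 - 14221)) = ((1/3)*(-1 - 2*(-193))/(-193))/44521 - 19188/(1/(-29252 - 14221)) = ((1/3)*(-1/193)*(-1 + 386))*(1/44521) - 19188/(1/(-43473)) = ((1/3)*(-1/193)*385)*(1/44521) - 19188/(-1/43473) = -385/579*1/44521 - 19188*(-43473) = -385/25777659 + 834159924 = 21502690072337531/25777659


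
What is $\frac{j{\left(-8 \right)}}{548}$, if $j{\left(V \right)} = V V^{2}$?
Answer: $- \frac{128}{137} \approx -0.93431$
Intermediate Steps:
$j{\left(V \right)} = V^{3}$
$\frac{j{\left(-8 \right)}}{548} = \frac{\left(-8\right)^{3}}{548} = \left(-512\right) \frac{1}{548} = - \frac{128}{137}$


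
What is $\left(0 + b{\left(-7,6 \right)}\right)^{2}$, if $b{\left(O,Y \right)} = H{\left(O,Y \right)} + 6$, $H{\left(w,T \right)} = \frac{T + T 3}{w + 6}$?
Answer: $324$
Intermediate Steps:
$H{\left(w,T \right)} = \frac{4 T}{6 + w}$ ($H{\left(w,T \right)} = \frac{T + 3 T}{6 + w} = \frac{4 T}{6 + w}$)
$b{\left(O,Y \right)} = 6 + \frac{4 Y}{6 + O}$ ($b{\left(O,Y \right)} = \frac{4 Y}{6 + O} + 6 = 6 + \frac{4 Y}{6 + O}$)
$\left(0 + b{\left(-7,6 \right)}\right)^{2} = \left(0 + \frac{2 \left(18 + 2 \cdot 6 + 3 \left(-7\right)\right)}{6 - 7}\right)^{2} = \left(0 + \frac{2 \left(18 + 12 - 21\right)}{-1}\right)^{2} = \left(0 + 2 \left(-1\right) 9\right)^{2} = \left(0 - 18\right)^{2} = \left(-18\right)^{2} = 324$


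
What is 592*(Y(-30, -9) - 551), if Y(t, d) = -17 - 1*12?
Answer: -343360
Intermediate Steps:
Y(t, d) = -29 (Y(t, d) = -17 - 12 = -29)
592*(Y(-30, -9) - 551) = 592*(-29 - 551) = 592*(-580) = -343360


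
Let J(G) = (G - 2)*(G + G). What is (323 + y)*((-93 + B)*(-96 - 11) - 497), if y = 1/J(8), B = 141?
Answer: -174673697/96 ≈ -1.8195e+6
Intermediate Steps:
J(G) = 2*G*(-2 + G) (J(G) = (-2 + G)*(2*G) = 2*G*(-2 + G))
y = 1/96 (y = 1/(2*8*(-2 + 8)) = 1/(2*8*6) = 1/96 ≈ 0.010417)
(323 + y)*((-93 + B)*(-96 - 11) - 497) = (323 + 1/96)*((-93 + 141)*(-96 - 11) - 497) = 31009*(48*(-107) - 497)/96 = 31009*(-5136 - 497)/96 = (31009/96)*(-5633) = -174673697/96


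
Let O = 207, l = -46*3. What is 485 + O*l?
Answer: -28081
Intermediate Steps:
l = -138
485 + O*l = 485 + 207*(-138) = 485 - 28566 = -28081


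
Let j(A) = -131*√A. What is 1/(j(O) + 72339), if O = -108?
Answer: 24113/1744928103 + 262*I*√3/1744928103 ≈ 1.3819e-5 + 2.6007e-7*I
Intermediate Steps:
1/(j(O) + 72339) = 1/(-786*I*√3 + 72339) = 1/(72339 - 786*I*√3)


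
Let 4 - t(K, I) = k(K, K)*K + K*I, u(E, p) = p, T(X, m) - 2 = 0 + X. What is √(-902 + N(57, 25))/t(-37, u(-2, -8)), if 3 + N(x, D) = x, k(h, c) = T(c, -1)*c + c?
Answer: 2*I*√53/23127 ≈ 0.00062958*I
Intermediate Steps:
T(X, m) = 2 + X (T(X, m) = 2 + (0 + X) = 2 + X)
k(h, c) = c + c*(2 + c) (k(h, c) = (2 + c)*c + c = c*(2 + c) + c = c + c*(2 + c))
N(x, D) = -3 + x
t(K, I) = 4 - I*K - K²*(3 + K) (t(K, I) = 4 - ((K*(3 + K))*K + K*I) = 4 - (K²*(3 + K) + I*K) = 4 - (I*K + K²*(3 + K)) = 4 + (-I*K - K²*(3 + K)) = 4 - I*K - K²*(3 + K))
√(-902 + N(57, 25))/t(-37, u(-2, -8)) = √(-902 + (-3 + 57))/(4 - 1*(-8)*(-37) - 1*(-37)²*(3 - 37)) = √(-902 + 54)/(4 - 296 - 1*1369*(-34)) = √(-848)/(4 - 296 + 46546) = (4*I*√53)/46254 = (4*I*√53)*(1/46254) = 2*I*√53/23127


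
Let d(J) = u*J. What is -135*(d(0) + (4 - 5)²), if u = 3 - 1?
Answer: -135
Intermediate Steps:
u = 2
d(J) = 2*J
-135*(d(0) + (4 - 5)²) = -135*(2*0 + (4 - 5)²) = -135*(0 + (-1)²) = -135*(0 + 1) = -135*1 = -135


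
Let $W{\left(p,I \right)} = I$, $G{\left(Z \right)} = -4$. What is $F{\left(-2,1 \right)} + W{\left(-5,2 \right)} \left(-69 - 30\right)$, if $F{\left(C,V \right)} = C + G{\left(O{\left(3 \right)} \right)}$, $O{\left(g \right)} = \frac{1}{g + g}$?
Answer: $-204$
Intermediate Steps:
$O{\left(g \right)} = \frac{1}{2 g}$
$F{\left(C,V \right)} = -4 + C$ ($F{\left(C,V \right)} = C - 4 = -4 + C$)
$F{\left(-2,1 \right)} + W{\left(-5,2 \right)} \left(-69 - 30\right) = \left(-4 - 2\right) + 2 \left(-69 - 30\right) = -6 + 2 \left(-99\right) = -6 - 198 = -204$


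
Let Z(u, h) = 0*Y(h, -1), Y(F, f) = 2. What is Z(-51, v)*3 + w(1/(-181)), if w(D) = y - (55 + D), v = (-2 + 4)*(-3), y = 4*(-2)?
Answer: -11402/181 ≈ -62.994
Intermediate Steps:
y = -8
v = -6 (v = 2*(-3) = -6)
Z(u, h) = 0 (Z(u, h) = 0*2 = 0)
w(D) = -63 - D (w(D) = -8 - (55 + D) = -8 + (-55 - D) = -63 - D)
Z(-51, v)*3 + w(1/(-181)) = 0*3 + (-63 - 1/(-181)) = 0 + (-63 - 1*(-1/181)) = 0 + (-63 + 1/181) = 0 - 11402/181 = -11402/181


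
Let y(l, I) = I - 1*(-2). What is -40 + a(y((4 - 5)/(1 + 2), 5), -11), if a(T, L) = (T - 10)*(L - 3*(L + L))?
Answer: -205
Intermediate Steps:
y(l, I) = 2 + I (y(l, I) = I + 2 = 2 + I)
a(T, L) = -5*L*(-10 + T) (a(T, L) = (-10 + T)*(L - 6*L) = (-10 + T)*(-5*L) = -5*L*(-10 + T))
-40 + a(y((4 - 5)/(1 + 2), 5), -11) = -40 + 5*(-11)*(10 - (2 + 5)) = -40 + 5*(-11)*(10 - 1*7) = -40 + 5*(-11)*(10 - 7) = -40 + 5*(-11)*3 = -40 - 165 = -205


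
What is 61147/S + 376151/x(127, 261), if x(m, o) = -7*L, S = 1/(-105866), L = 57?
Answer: -2582882308649/399 ≈ -6.4734e+9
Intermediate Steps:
S = -1/105866 ≈ -9.4459e-6
x(m, o) = -399 (x(m, o) = -7*57 = -399)
61147/S + 376151/x(127, 261) = 61147/(-1/105866) + 376151/(-399) = 61147*(-105866) + 376151*(-1/399) = -6473388302 - 376151/399 = -2582882308649/399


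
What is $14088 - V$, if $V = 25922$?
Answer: $-11834$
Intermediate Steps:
$14088 - V = 14088 - 25922 = -11834$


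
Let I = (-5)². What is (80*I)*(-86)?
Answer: -172000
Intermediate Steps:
I = 25
(80*I)*(-86) = (80*25)*(-86) = 2000*(-86) = -172000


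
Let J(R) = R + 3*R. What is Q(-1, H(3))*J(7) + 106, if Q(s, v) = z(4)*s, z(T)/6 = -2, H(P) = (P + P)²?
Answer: 442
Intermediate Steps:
H(P) = 4*P² (H(P) = (2*P)² = 4*P²)
z(T) = -12 (z(T) = 6*(-2) = -12)
J(R) = 4*R
Q(s, v) = -12*s
Q(-1, H(3))*J(7) + 106 = (-12*(-1))*(4*7) + 106 = 12*28 + 106 = 336 + 106 = 442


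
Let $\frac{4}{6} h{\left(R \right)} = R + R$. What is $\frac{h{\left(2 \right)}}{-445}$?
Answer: $- \frac{6}{445} \approx -0.013483$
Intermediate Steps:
$h{\left(R \right)} = 3 R$ ($h{\left(R \right)} = \frac{3 \left(R + R\right)}{2} = \frac{3 \cdot 2 R}{2} = 3 R$)
$\frac{h{\left(2 \right)}}{-445} = \frac{3 \cdot 2}{-445} = \left(- \frac{1}{445}\right) 6 = - \frac{6}{445}$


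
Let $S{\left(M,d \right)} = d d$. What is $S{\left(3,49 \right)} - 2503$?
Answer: $-102$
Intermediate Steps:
$S{\left(M,d \right)} = d^{2}$
$S{\left(3,49 \right)} - 2503 = 49^{2} - 2503 = 2401 - 2503 = -102$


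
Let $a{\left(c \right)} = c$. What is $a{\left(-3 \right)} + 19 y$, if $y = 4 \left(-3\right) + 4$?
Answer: $-155$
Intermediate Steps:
$y = -8$ ($y = -12 + 4 = -8$)
$a{\left(-3 \right)} + 19 y = -3 + 19 \left(-8\right) = -3 - 152 = -155$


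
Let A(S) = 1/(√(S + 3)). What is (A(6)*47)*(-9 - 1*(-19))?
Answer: 470/3 ≈ 156.67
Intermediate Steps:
A(S) = (3 + S)^(-½) (A(S) = 1/(√(3 + S)) = (3 + S)^(-½))
(A(6)*47)*(-9 - 1*(-19)) = (47/√(3 + 6))*(-9 - 1*(-19)) = (47/√9)*(-9 + 19) = ((⅓)*47)*10 = (47/3)*10 = 470/3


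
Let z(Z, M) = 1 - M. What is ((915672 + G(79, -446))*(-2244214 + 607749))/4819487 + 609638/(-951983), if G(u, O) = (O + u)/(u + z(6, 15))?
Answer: -639468887841230625/2056720896737 ≈ -3.1092e+5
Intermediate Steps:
G(u, O) = (O + u)/(-14 + u) (G(u, O) = (O + u)/(u + (1 - 1*15)) = (O + u)/(u + (1 - 15)) = (O + u)/(u - 14) = (O + u)/(-14 + u))
((915672 + G(79, -446))*(-2244214 + 607749))/4819487 + 609638/(-951983) = ((915672 + (-446 + 79)/(-14 + 79))*(-2244214 + 607749))/4819487 + 609638/(-951983) = ((915672 - 367/65)*(-1636465))*(1/4819487) + 609638*(-1/951983) = ((915672 + (1/65)*(-367))*(-1636465))*(1/4819487) - 21022/32827 = ((915672 - 367/65)*(-1636465))*(1/4819487) - 21022/32827 = ((59518313/65)*(-1636465))*(1/4819487) - 21022/32827 = -19479927216709/13*1/4819487 - 21022/32827 = -19479927216709/62653331 - 21022/32827 = -639468887841230625/2056720896737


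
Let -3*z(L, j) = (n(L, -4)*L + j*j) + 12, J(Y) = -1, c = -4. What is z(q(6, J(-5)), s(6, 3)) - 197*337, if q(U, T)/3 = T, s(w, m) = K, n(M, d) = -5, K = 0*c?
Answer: -66398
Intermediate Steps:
K = 0 (K = 0*(-4) = 0)
s(w, m) = 0
q(U, T) = 3*T
z(L, j) = -4 - j²/3 + 5*L/3 (z(L, j) = -((-5*L + j*j) + 12)/3 = -((-5*L + j²) + 12)/3 = -((j² - 5*L) + 12)/3 = -(12 + j² - 5*L)/3 = -4 - j²/3 + 5*L/3)
z(q(6, J(-5)), s(6, 3)) - 197*337 = (-4 - ⅓*0² + 5*(3*(-1))/3) - 197*337 = (-4 - ⅓*0 + (5/3)*(-3)) - 66389 = (-4 + 0 - 5) - 66389 = -9 - 66389 = -66398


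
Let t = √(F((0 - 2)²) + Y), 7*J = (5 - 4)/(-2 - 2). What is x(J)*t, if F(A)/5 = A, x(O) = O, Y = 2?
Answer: -√22/28 ≈ -0.16751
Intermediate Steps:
J = -1/28 (J = ((5 - 4)/(-2 - 2))/7 = (1/(-4))/7 = (1*(-¼))/7 = (⅐)*(-¼) = -1/28 ≈ -0.035714)
F(A) = 5*A
t = √22 (t = √(5*(0 - 2)² + 2) = √(5*(-2)² + 2) = √(5*4 + 2) = √(20 + 2) = √22 ≈ 4.6904)
x(J)*t = -√22/28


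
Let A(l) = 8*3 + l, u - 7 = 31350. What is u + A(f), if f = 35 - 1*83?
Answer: 31333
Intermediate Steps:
u = 31357 (u = 7 + 31350 = 31357)
f = -48 (f = 35 - 83 = -48)
A(l) = 24 + l
u + A(f) = 31357 + (24 - 48) = 31357 - 24 = 31333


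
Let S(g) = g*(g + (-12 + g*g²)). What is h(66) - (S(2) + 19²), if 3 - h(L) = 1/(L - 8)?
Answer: -20533/58 ≈ -354.02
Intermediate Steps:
S(g) = g*(-12 + g + g³) (S(g) = g*(g + (-12 + g³)) = g*(-12 + g + g³))
h(L) = 3 - 1/(-8 + L) (h(L) = 3 - 1/(L - 8) = 3 - 1/(-8 + L))
h(66) - (S(2) + 19²) = (-25 + 3*66)/(-8 + 66) - (2*(-12 + 2 + 2³) + 19²) = (-25 + 198)/58 - (2*(-12 + 2 + 8) + 361) = (1/58)*173 - (2*(-2) + 361) = 173/58 - (-4 + 361) = 173/58 - 1*357 = 173/58 - 357 = -20533/58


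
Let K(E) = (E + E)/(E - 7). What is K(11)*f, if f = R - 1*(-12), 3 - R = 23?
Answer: -44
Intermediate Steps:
K(E) = 2*E/(-7 + E) (K(E) = (2*E)/(-7 + E) = 2*E/(-7 + E))
R = -20 (R = 3 - 1*23 = 3 - 23 = -20)
f = -8 (f = -20 - 1*(-12) = -20 + 12 = -8)
K(11)*f = (2*11/(-7 + 11))*(-8) = (2*11/4)*(-8) = (2*11*(1/4))*(-8) = (11/2)*(-8) = -44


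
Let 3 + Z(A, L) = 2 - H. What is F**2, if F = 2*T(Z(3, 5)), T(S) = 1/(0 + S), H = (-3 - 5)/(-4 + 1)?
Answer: 36/121 ≈ 0.29752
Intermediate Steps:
H = 8/3 (H = -8/(-3) = -8*(-1/3) = 8/3 ≈ 2.6667)
Z(A, L) = -11/3 (Z(A, L) = -3 + (2 - 1*8/3) = -3 + (2 - 8/3) = -3 - 2/3 = -11/3)
T(S) = 1/S
F = -6/11 (F = 2/(-11/3) = 2*(-3/11) = -6/11 ≈ -0.54545)
F**2 = (-6/11)**2 = 36/121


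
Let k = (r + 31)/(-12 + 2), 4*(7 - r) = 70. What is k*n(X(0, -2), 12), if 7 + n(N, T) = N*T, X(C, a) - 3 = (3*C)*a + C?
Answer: -1189/20 ≈ -59.450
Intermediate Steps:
X(C, a) = 3 + C + 3*C*a (X(C, a) = 3 + ((3*C)*a + C) = 3 + (3*C*a + C) = 3 + (C + 3*C*a) = 3 + C + 3*C*a)
r = -21/2 (r = 7 - 1/4*70 = 7 - 35/2 = -21/2 ≈ -10.500)
n(N, T) = -7 + N*T
k = -41/20 (k = (-21/2 + 31)/(-12 + 2) = (41/2)/(-10) = (41/2)*(-1/10) = -41/20 ≈ -2.0500)
k*n(X(0, -2), 12) = -41*(-7 + (3 + 0 + 3*0*(-2))*12)/20 = -41*(-7 + (3 + 0 + 0)*12)/20 = -41*(-7 + 3*12)/20 = -41*(-7 + 36)/20 = -41/20*29 = -1189/20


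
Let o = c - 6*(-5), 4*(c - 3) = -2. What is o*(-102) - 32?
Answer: -3347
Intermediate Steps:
c = 5/2 (c = 3 + (¼)*(-2) = 3 - ½ = 5/2 ≈ 2.5000)
o = 65/2 (o = 5/2 - 6*(-5) = 5/2 + 30 = 65/2 ≈ 32.500)
o*(-102) - 32 = (65/2)*(-102) - 32 = -3315 - 32 = -3347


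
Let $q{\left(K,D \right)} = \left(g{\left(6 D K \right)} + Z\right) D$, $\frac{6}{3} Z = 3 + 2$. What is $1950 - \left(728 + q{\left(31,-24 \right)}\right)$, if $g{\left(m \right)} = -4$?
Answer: $1186$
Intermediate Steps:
$Z = \frac{5}{2}$ ($Z = \frac{3 + 2}{2} = \frac{1}{2} \cdot 5 = \frac{5}{2} \approx 2.5$)
$q{\left(K,D \right)} = - \frac{3 D}{2}$ ($q{\left(K,D \right)} = \left(-4 + \frac{5}{2}\right) D = - \frac{3 D}{2}$)
$1950 - \left(728 + q{\left(31,-24 \right)}\right) = 1950 - \left(728 - -36\right) = 1950 - \left(728 + 36\right) = 1950 - 764 = 1186$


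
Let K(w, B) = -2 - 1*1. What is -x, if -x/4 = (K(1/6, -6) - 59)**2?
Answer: 15376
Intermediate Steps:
K(w, B) = -3 (K(w, B) = -2 - 1 = -3)
x = -15376 (x = -4*(-3 - 59)**2 = -4*(-62)**2 = -4*3844 = -15376)
-x = -1*(-15376) = 15376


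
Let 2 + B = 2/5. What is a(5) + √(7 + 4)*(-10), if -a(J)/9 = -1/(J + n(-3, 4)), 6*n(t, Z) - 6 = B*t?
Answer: 45/34 - 10*√11 ≈ -31.843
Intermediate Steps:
B = -8/5 (B = -2 + 2/5 = -2 + 2*(⅕) = -2 + ⅖ = -8/5 ≈ -1.6000)
n(t, Z) = 1 - 4*t/15 (n(t, Z) = 1 + (-8*t/5)/6 = 1 - 4*t/15)
a(J) = 9/(9/5 + J) (a(J) = -(-9)/(J + (1 - 4/15*(-3))) = -(-9)/(J + (1 + ⅘)) = -(-9)/(J + 9/5) = -(-9)/(9/5 + J) = 9/(9/5 + J))
a(5) + √(7 + 4)*(-10) = 45/(9 + 5*5) + √(7 + 4)*(-10) = 45/(9 + 25) + √11*(-10) = 45/34 - 10*√11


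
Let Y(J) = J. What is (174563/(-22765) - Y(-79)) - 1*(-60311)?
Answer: 1374603787/22765 ≈ 60382.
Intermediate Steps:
(174563/(-22765) - Y(-79)) - 1*(-60311) = (174563/(-22765) - 1*(-79)) - 1*(-60311) = (174563*(-1/22765) + 79) + 60311 = (-174563/22765 + 79) + 60311 = 1623872/22765 + 60311 = 1374603787/22765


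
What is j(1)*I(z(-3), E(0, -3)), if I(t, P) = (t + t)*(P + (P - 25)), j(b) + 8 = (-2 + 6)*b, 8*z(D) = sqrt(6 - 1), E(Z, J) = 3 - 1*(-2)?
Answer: 15*sqrt(5) ≈ 33.541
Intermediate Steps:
E(Z, J) = 5 (E(Z, J) = 3 + 2 = 5)
z(D) = sqrt(5)/8 (z(D) = sqrt(6 - 1)/8 = sqrt(5)/8)
j(b) = -8 + 4*b (j(b) = -8 + (-2 + 6)*b = -8 + 4*b)
I(t, P) = 2*t*(-25 + 2*P) (I(t, P) = (2*t)*(P + (-25 + P)) = (2*t)*(-25 + 2*P) = 2*t*(-25 + 2*P))
j(1)*I(z(-3), E(0, -3)) = (-8 + 4*1)*(2*(sqrt(5)/8)*(-25 + 2*5)) = (-8 + 4)*(2*(sqrt(5)/8)*(-25 + 10)) = -8*sqrt(5)/8*(-15) = -(-15)*sqrt(5) = 15*sqrt(5)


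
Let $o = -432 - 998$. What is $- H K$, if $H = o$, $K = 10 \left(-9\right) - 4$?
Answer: $-134420$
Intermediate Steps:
$K = -94$ ($K = -90 - 4 = -94$)
$o = -1430$ ($o = -432 - 998 = -1430$)
$H = -1430$
$- H K = - \left(-1430\right) \left(-94\right) = \left(-1\right) 134420 = -134420$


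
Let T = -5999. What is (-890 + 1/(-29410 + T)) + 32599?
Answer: 1122783980/35409 ≈ 31709.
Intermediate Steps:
(-890 + 1/(-29410 + T)) + 32599 = (-890 + 1/(-29410 - 5999)) + 32599 = (-890 + 1/(-35409)) + 32599 = (-890 - 1/35409) + 32599 = -31514011/35409 + 32599 = 1122783980/35409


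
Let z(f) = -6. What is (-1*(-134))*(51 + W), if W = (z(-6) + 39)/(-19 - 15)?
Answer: 113967/17 ≈ 6703.9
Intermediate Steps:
W = -33/34 (W = (-6 + 39)/(-19 - 15) = 33/(-34) = 33*(-1/34) = -33/34 ≈ -0.97059)
(-1*(-134))*(51 + W) = (-1*(-134))*(51 - 33/34) = 134*(1701/34) = 113967/17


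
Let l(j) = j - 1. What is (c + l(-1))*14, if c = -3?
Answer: -70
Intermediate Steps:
l(j) = -1 + j
(c + l(-1))*14 = (-3 + (-1 - 1))*14 = (-3 - 2)*14 = -5*14 = -70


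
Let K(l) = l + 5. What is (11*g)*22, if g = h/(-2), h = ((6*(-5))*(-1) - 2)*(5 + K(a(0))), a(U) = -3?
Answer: -23716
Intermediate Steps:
K(l) = 5 + l
h = 196 (h = ((6*(-5))*(-1) - 2)*(5 + (5 - 3)) = (-30*(-1) - 2)*(5 + 2) = (30 - 2)*7 = 28*7 = 196)
g = -98 (g = 196/(-2) = -1/2*196 = -98)
(11*g)*22 = (11*(-98))*22 = -1078*22 = -23716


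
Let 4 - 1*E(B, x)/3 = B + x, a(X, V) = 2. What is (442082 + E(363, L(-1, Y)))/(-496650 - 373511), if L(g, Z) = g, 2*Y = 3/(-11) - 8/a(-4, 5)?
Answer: -441008/870161 ≈ -0.50681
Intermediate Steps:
Y = -47/22 (Y = (3/(-11) - 8/2)/2 = (3*(-1/11) - 8*½)/2 = (-3/11 - 4)/2 = (½)*(-47/11) = -47/22 ≈ -2.1364)
E(B, x) = 12 - 3*B - 3*x (E(B, x) = 12 - 3*(B + x) = 12 + (-3*B - 3*x) = 12 - 3*B - 3*x)
(442082 + E(363, L(-1, Y)))/(-496650 - 373511) = (442082 + (12 - 3*363 - 3*(-1)))/(-496650 - 373511) = (442082 + (12 - 1089 + 3))/(-870161) = (442082 - 1074)*(-1/870161) = 441008*(-1/870161) = -441008/870161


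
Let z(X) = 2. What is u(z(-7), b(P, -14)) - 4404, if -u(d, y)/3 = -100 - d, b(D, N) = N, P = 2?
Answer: -4098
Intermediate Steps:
u(d, y) = 300 + 3*d (u(d, y) = -3*(-100 - d) = 300 + 3*d)
u(z(-7), b(P, -14)) - 4404 = (300 + 3*2) - 4404 = (300 + 6) - 4404 = 306 - 4404 = -4098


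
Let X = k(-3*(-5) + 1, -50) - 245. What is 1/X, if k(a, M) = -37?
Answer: -1/282 ≈ -0.0035461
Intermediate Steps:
X = -282 (X = -37 - 245 = -282)
1/X = 1/(-282) = -1/282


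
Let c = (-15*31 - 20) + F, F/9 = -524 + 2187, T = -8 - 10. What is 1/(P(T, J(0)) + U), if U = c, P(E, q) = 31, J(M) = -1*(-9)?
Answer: 1/14513 ≈ 6.8904e-5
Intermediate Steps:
J(M) = 9
T = -18
F = 14967 (F = 9*(-524 + 2187) = 9*1663 = 14967)
c = 14482 (c = (-15*31 - 20) + 14967 = (-465 - 20) + 14967 = -485 + 14967 = 14482)
U = 14482
1/(P(T, J(0)) + U) = 1/(31 + 14482) = 1/14513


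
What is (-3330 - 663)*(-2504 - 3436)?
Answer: 23718420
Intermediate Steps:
(-3330 - 663)*(-2504 - 3436) = -3993*(-5940) = 23718420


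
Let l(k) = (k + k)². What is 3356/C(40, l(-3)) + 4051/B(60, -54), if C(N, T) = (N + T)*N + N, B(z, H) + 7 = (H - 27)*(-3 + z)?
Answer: 380133/1780240 ≈ 0.21353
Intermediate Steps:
B(z, H) = -7 + (-27 + H)*(-3 + z) (B(z, H) = -7 + (H - 27)*(-3 + z) = -7 + (-27 + H)*(-3 + z))
l(k) = 4*k² (l(k) = (2*k)² = 4*k²)
C(N, T) = N + N*(N + T) (C(N, T) = N*(N + T) + N = N + N*(N + T))
3356/C(40, l(-3)) + 4051/B(60, -54) = 3356/((40*(1 + 40 + 4*(-3)²))) + 4051/(74 - 27*60 - 3*(-54) - 54*60) = 3356/((40*(1 + 40 + 4*9))) + 4051/(74 - 1620 + 162 - 3240) = 3356/((40*(1 + 40 + 36))) + 4051/(-4624) = 3356/((40*77)) + 4051*(-1/4624) = 3356/3080 - 4051/4624 = 3356*(1/3080) - 4051/4624 = 839/770 - 4051/4624 = 380133/1780240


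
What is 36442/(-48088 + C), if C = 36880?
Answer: -18221/5604 ≈ -3.2514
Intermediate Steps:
36442/(-48088 + C) = 36442/(-48088 + 36880) = 36442/(-11208) = 36442*(-1/11208) = -18221/5604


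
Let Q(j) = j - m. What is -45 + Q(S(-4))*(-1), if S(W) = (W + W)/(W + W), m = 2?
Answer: -44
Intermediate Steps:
S(W) = 1 (S(W) = (2*W)/((2*W)) = (2*W)*(1/(2*W)) = 1)
Q(j) = -2 + j (Q(j) = j - 1*2 = j - 2 = -2 + j)
-45 + Q(S(-4))*(-1) = -45 + (-2 + 1)*(-1) = -45 - 1*(-1) = -45 + 1 = -44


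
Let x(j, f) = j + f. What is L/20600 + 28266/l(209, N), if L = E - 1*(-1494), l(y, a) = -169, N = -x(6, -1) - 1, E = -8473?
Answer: -583459051/3481400 ≈ -167.59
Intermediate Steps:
x(j, f) = f + j
N = -6 (N = -(-1 + 6) - 1 = -1*5 - 1 = -5 - 1 = -6)
L = -6979 (L = -8473 - 1*(-1494) = -8473 + 1494 = -6979)
L/20600 + 28266/l(209, N) = -6979/20600 + 28266/(-169) = -6979*1/20600 + 28266*(-1/169) = -6979/20600 - 28266/169 = -583459051/3481400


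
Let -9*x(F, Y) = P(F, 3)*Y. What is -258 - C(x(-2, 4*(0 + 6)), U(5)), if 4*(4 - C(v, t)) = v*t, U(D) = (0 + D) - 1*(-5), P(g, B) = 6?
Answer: -302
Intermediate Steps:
U(D) = 5 + D (U(D) = D + 5 = 5 + D)
x(F, Y) = -2*Y/3
C(v, t) = 4 - t*v/4 (C(v, t) = 4 - v*t/4 = 4 - t*v/4)
-258 - C(x(-2, 4*(0 + 6)), U(5)) = -258 - (4 - (5 + 5)*(-8*(0 + 6)/3)/4) = -258 - (4 - 1/4*10*(-8*6/3)) = -258 - (4 - 1/4*10*(-2/3*24)) = -258 - (4 - 1/4*10*(-16)) = -258 - (4 + 40) = -258 - 1*44 = -258 - 44 = -302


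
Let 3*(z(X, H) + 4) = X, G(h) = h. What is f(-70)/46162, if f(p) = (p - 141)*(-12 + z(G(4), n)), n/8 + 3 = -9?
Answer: 4642/69243 ≈ 0.067039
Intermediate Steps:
n = -96 (n = -24 + 8*(-9) = -24 - 72 = -96)
z(X, H) = -4 + X/3
f(p) = 2068 - 44*p/3 (f(p) = (p - 141)*(-12 + (-4 + (1/3)*4)) = (-141 + p)*(-12 + (-4 + 4/3)) = (-141 + p)*(-12 - 8/3) = (-141 + p)*(-44/3) = 2068 - 44*p/3)
f(-70)/46162 = (2068 - 44/3*(-70))/46162 = (2068 + 3080/3)*(1/46162) = (9284/3)*(1/46162) = 4642/69243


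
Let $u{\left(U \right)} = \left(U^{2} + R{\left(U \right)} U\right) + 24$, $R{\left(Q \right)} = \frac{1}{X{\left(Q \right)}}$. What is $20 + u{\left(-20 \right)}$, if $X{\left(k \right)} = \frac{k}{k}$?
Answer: $424$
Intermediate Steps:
$X{\left(k \right)} = 1$
$R{\left(Q \right)} = 1$ ($R{\left(Q \right)} = 1^{-1} = 1$)
$u{\left(U \right)} = 24 + U + U^{2}$ ($u{\left(U \right)} = \left(U^{2} + 1 U\right) + 24 = \left(U^{2} + U\right) + 24 = \left(U + U^{2}\right) + 24 = 24 + U + U^{2}$)
$20 + u{\left(-20 \right)} = 20 + \left(24 - 20 + \left(-20\right)^{2}\right) = 20 + \left(24 - 20 + 400\right) = 20 + 404 = 424$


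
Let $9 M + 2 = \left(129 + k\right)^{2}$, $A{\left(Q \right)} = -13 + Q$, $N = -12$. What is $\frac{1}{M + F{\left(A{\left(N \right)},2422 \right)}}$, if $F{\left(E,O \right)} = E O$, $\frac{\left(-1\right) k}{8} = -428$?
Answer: $\frac{9}{12078857} \approx 7.451 \cdot 10^{-7}$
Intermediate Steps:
$k = 3424$ ($k = \left(-8\right) \left(-428\right) = 3424$)
$M = \frac{12623807}{9}$ ($M = - \frac{2}{9} + \frac{\left(129 + 3424\right)^{2}}{9} = - \frac{2}{9} + \frac{3553^{2}}{9} = - \frac{2}{9} + \frac{1}{9} \cdot 12623809 = - \frac{2}{9} + \frac{12623809}{9} = \frac{12623807}{9} \approx 1.4026 \cdot 10^{6}$)
$\frac{1}{M + F{\left(A{\left(N \right)},2422 \right)}} = \frac{1}{\frac{12623807}{9} + \left(-13 - 12\right) 2422} = \frac{1}{\frac{12623807}{9} - 60550} = \frac{1}{\frac{12078857}{9}} = \frac{9}{12078857}$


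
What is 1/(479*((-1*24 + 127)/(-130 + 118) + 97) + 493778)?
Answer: 12/6433555 ≈ 1.8652e-6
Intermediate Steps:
1/(479*((-1*24 + 127)/(-130 + 118) + 97) + 493778) = 1/(479*((-24 + 127)/(-12) + 97) + 493778) = 1/(479*(103*(-1/12) + 97) + 493778) = 1/(479*(-103/12 + 97) + 493778) = 1/(479*(1061/12) + 493778) = 1/(508219/12 + 493778) = 1/(6433555/12) = 12/6433555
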